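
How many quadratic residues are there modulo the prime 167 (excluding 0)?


For prime p, the number of non-zero quadratic residues is (p-1)/2.
= (167-1)/2
= 83

83


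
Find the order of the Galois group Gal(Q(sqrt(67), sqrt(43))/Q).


The 2 square roots of distinct primes are multiplicatively independent over Q,
so [K:Q] = 2^2 and Gal(K/Q) is isomorphic to (Z/2Z)^2.
|Gal| = 2^2 = 4

4


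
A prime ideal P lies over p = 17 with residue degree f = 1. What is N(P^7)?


N(P^a) = p^(a*f)
= 17^(7*1)
= 17^7
= 410338673

410338673


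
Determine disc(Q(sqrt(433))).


For K = Q(sqrt(d)) with d squarefree: disc(K) = d if d = 1 mod 4, and disc(K) = 4d if d = 2 or 3 mod 4.
Here d = 433, and d mod 4 = 1.
d = 1 mod 4 (O_K = Z[(1+sqrt(d))/2]), so disc(K) = d = 433

433


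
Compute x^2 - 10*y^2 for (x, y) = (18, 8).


x^2 - d*y^2
= 18^2 - 10*8^2
= 324 - 640
= -316

-316


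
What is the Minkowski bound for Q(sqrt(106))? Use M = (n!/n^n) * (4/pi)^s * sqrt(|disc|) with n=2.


d = 106, d mod 4 = 2, so disc(K) = 4d = 424; |disc(K)| = 424
Real quadratic field, so n = 2, s = r2 = 0, r1 = 2
M = (n!/n^n) * (4/pi)^s * sqrt(|disc(K)|) = (2!/2^2) * (4/pi)^0 * sqrt(424)
= 0.5 * 1.000000 * 20.591260
= 10.2956

10.2956


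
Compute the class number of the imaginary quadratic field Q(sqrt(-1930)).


K = Q(sqrt(-1930)). d mod 4 = 2, so D = disc(K) = 4d = -7720
h(K) equals the number of primitive reduced positive-definite forms (a, b, c) = a*x^2 + b*x*y + c*y^2 with b^2 - 4ac = D,
where reduced means |b| <= a <= c, with b >= 0 whenever |b| = a or a = c, and primitive means gcd(a, b, c) = 1.
Reduced forces 3a^2 <= |D| = 7720, so 1 <= a <= 50; b must have the parity of D, and c = (b^2 - D)/(4a) must be an integer >= a.
Enumerate a = 1..50, b in [-a, a]:
  a=1: (1, 0, 1930)  [1]
  a=2: (2, 0, 965)  [1]
  a=3..4: none
  a=5: (5, 0, 386)  [1]
  a=6: none
  a=7: (7, -6, 277), (7, 6, 277)  [2]
  a=8..9: none
  a=10: (10, 0, 193)  [1]
  a=11..13: none
  a=14: (14, -8, 139), (14, 8, 139)  [2]
  a=15..16: none
  a=17: (17, -10, 115), (17, 10, 115)  [2]
  a=18..22: none
  a=23: (23, -10, 85), (23, 10, 85)  [2]
  a=24..28: none
  a=29: (29, -20, 70), (29, 20, 70)  [2]
  a=30..33: none
  a=34: (34, -24, 61), (34, 24, 61)  [2]
  a=35: (35, -20, 58), (35, 20, 58)  [2]
  a=36..45: none
  a=46: (46, -36, 49), (46, 36, 49)  [2]
  a=47..50: none
Total reduced forms: 1 + 1 + 1 + 2 + 1 + 2 + 2 + 2 + 2 + 2 + 2 + 2 = 20
h = 20

20


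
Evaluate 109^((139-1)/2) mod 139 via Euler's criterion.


p = 139 is prime and the exponent is (p-1)/2 = 69, so by Euler's criterion 109^69 = (109/139) = +1 or -1 mod 139.
Compute by square-and-multiply:
  69 = 64 + 4 + 1 (binary 1000101)
  Repeated squaring mod 139: 109^1 = 109, 109^2 = 66, 109^4 = 47, 109^8 = 124, 109^16 = 86, 109^32 = 29, 109^64 = 7
  109^69 = 109^64 * 109^4 * 109^1 = 7 * 47 * 109 mod 139
    7 * 47 = 329 = 51 mod 139
    51 * 109 = 5559 = 138 mod 139
  109^69 = 138 mod 139
Result 138 = p - 1 = -1 mod 139: 109 is a quadratic non-residue mod 139. As a residue in [0, p-1] the value is 138.
109^69 mod 139 = 138

138


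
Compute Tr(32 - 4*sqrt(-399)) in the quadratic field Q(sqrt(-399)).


Tr(a + b*sqrt(d)) = (a + b*sqrt(d)) + (a - b*sqrt(d)) = 2a
= 2 * (32)
= 64

64


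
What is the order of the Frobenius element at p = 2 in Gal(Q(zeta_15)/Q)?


The Frobenius at p in Gal(Q(zeta_n)/Q) = (Z/nZ)* is the class of p, so its order is ord_15(2), the smallest k >= 1 with 2^k = 1 mod 15.
n = 15 = 3 * 5, phi(15) = 8; the order divides phi(n).
Divisors of 8: 1, 2, 4, 8
Repeated squaring mod 15: 2^1 = 2, 2^2 = 4, 2^4 = 1, 2^8 = 1
Test divisors in increasing order:
  k=1: 2^1 = 2 mod 15
  k=2: 2^2 = 4 mod 15
  k=4: 2^4 = 1 mod 15  <- first divisor giving 1
Order = 4

4


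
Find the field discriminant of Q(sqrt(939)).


For K = Q(sqrt(d)) with d squarefree: disc(K) = d if d = 1 mod 4, and disc(K) = 4d if d = 2 or 3 mod 4.
Here d = 939, and d mod 4 = 3.
d = 3 mod 4, not 1 (O_K = Z[sqrt(d)]), so disc(K) = 4d = 4 * (939) = 3756

3756


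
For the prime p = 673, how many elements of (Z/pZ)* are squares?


For prime p, the number of non-zero quadratic residues is (p-1)/2.
= (673-1)/2
= 336

336


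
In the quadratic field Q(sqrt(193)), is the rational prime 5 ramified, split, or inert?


K = Q(sqrt(193)). Since d mod 4 = 1, disc(K) = 193.
Check p | disc: 193 mod 5 = 3.
p does not divide disc. Compute Legendre symbol (d/p):
3^((5-1)/2) mod 5 = -1
(d/p) = -1, so p is inert: (p) stays prime with e=1, f=2, g=1.
Therefore p is inert.

inert


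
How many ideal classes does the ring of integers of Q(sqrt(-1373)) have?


K = Q(sqrt(-1373)). d mod 4 = 3, so D = disc(K) = 4d = -5492
h(K) equals the number of primitive reduced positive-definite forms (a, b, c) = a*x^2 + b*x*y + c*y^2 with b^2 - 4ac = D,
where reduced means |b| <= a <= c, with b >= 0 whenever |b| = a or a = c, and primitive means gcd(a, b, c) = 1.
Reduced forces 3a^2 <= |D| = 5492, so 1 <= a <= 42; b must have the parity of D, and c = (b^2 - D)/(4a) must be an integer >= a.
Enumerate a = 1..42, b in [-a, a]:
  a=1: (1, 0, 1373)  [1]
  a=2: (2, 2, 687)  [1]
  a=3: (3, -2, 458), (3, 2, 458)  [2]
  a=4..5: none
  a=6: (6, -2, 229), (6, 2, 229)  [2]
  a=7..8: none
  a=9: (9, -4, 153), (9, 4, 153)  [2]
  a=10..16: none
  a=17: (17, -4, 81), (17, 4, 81)  [2]
  a=18: (18, -14, 79), (18, 14, 79)  [2]
  a=19..26: none
  a=27: (27, -4, 51), (27, 4, 51)  [2]
  a=28..33: none
  a=34: (34, -30, 47), (34, 30, 47)  [2]
  a=35..36: none
  a=37: (37, -24, 41), (37, 24, 41)  [2]
  a=38..42: none
Total reduced forms: 1 + 1 + 2 + 2 + 2 + 2 + 2 + 2 + 2 + 2 = 18
h = 18

18


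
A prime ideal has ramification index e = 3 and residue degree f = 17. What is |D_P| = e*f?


|D_P| = e * f
= 3 * 17
= 51

51


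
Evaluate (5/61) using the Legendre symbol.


p = 61 is prime, so compute (5/61) with the reciprocity algorithm (Jacobi-symbol steps: pull out 2s via (2/n), flip via reciprocity, reduce):
  reciprocity: (5/61) -> +(61/5)
  reduce: (1/5)
  (1/5) = 1
Product of signs = 1
(5/61) = 1

1


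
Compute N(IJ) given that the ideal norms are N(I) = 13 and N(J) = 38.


N(IJ) = N(I) * N(J)
= 13 * 38
= 494

494


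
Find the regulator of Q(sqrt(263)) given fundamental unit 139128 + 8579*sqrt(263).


epsilon = 139128 + 8579*sqrt(263)
= 278256.0000
R = ln(278256.0000)
= 12.5363

12.5363


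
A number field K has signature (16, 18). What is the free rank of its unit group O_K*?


By Dirichlet's unit theorem:
rank = r1 + r2 - 1
= 16 + 18 - 1
= 33

33


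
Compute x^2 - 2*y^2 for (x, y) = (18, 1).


x^2 - d*y^2
= 18^2 - 2*1^2
= 324 - 2
= 322

322


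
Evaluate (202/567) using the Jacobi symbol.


Compute (202/567) via quadratic reciprocity:
  pull out 2: (2/567) = +1  (since 567 mod 8 = 7)
  reciprocity: (101/567) -> +(567/101)
  reduce: (62/101)
  pull out 2: (2/101) = -1  (since 101 mod 8 = 5)
  reciprocity: (31/101) -> +(101/31)
  reduce: (8/31)
  pull out 2: (2/31) = +1  (since 31 mod 8 = 7)
  pull out 2: (2/31) = +1  (since 31 mod 8 = 7)
  pull out 2: (2/31) = +1  (since 31 mod 8 = 7)
  (1/31) = 1
Product of signs = -1

-1


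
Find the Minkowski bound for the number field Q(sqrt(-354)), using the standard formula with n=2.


d = -354, d mod 4 = 2, so disc(K) = 4d = -1416; |disc(K)| = 1416
Imaginary quadratic field, so n = 2, s = r2 = 1, r1 = 0
M = (n!/n^n) * (4/pi)^s * sqrt(|disc(K)|) = (2!/2^2) * (4/pi)^1 * sqrt(1416)
= 0.5 * 1.273240 * 37.629775
= 23.9559

23.9559


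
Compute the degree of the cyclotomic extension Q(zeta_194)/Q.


The degree equals Euler's totient phi(194).
194 = 2 * 97
phi(194) = 96

96


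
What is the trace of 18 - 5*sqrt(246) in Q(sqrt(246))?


Tr(a + b*sqrt(d)) = (a + b*sqrt(d)) + (a - b*sqrt(d)) = 2a
= 2 * (18)
= 36

36


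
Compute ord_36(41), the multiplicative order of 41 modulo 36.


We want ord_36(41), the smallest k >= 1 with 41^k = 1 mod 36.
n = 36 = 2^2 * 3^2, phi(36) = 12; the order divides phi(n).
Divisors of 12: 1, 2, 3, 4, 6, 12
Repeated squaring mod 36: 41^1 = 5, 41^2 = 25, 41^4 = 13, 41^8 = 25
Test divisors in increasing order:
  k=1: 41^1 = 5 mod 36
  k=2: 41^2 = 25 mod 36
  k=3: 41^3 = 25 * 5 = 17 mod 36
  k=4: 41^4 = 13 mod 36
  k=6: 41^6 = 13 * 25 = 1 mod 36  <- first divisor giving 1
Order = 6

6


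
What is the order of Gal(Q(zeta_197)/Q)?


|Gal(Q(zeta_197)/Q)| = phi(197)
= 196

196


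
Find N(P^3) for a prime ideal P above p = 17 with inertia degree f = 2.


N(P^a) = p^(a*f)
= 17^(3*2)
= 17^6
= 24137569

24137569


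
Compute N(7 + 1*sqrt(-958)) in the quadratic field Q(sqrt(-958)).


N(a + b*sqrt(d)) = a^2 - d*b^2
= (7)^2 - (-958)*(1)^2
= 49 + 958
= 1007

1007


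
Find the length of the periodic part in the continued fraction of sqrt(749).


Run the CF algorithm for sqrt(749).
a_0 = floor(sqrt(749)) = 27; set m_0=0, q_0=1.
Recurrence: m' = q*a - m,  q' = (d - m'^2)/q,  a' = floor((a_0 + m')/q').
  step 1: m=27, q=20, a=2
  step 2: m=13, q=29, a=1
  step 3: m=16, q=17, a=2
  step 4: m=18, q=25, a=1
  step 5: m=7, q=28, a=1
  step 6: m=21, q=11, a=4
  step 7: m=23, q=20, a=2
  step 8: m=17, q=23, a=1
  step 9: m=6, q=31, a=1
  step 10: m=25, q=4, a=13
  step 11: m=27, q=5, a=10
  step 12: m=23, q=44, a=1
  step 13: m=21, q=7, a=6
  step 14: m=21, q=44, a=1
  step 15: m=23, q=5, a=10
  step 16: m=27, q=4, a=13
  step 17: m=25, q=31, a=1
  step 18: m=6, q=23, a=1
  step 19: m=17, q=20, a=2
  step 20: m=23, q=11, a=4
  step 21: m=21, q=28, a=1
  step 22: m=7, q=25, a=1
  step 23: m=18, q=17, a=2
  step 24: m=16, q=29, a=1
  step 25: m=13, q=20, a=2
  step 26: m=27, q=1, a=54
a_26 = 2*a_0 = 54, so the period closes here.
sqrt(749) = [27; 2, 1, 2, 1, 1, 4, 2, 1, 1, 13, 10, 1, 6, 1, 10, 13, 1, 1, 2, 4, 1, 1, 2, 1, 2, 54]
Period length = 26

26


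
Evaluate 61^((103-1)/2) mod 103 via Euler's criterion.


p = 103 is prime and the exponent is (p-1)/2 = 51, so by Euler's criterion 61^51 = (61/103) = +1 or -1 mod 103.
Compute by square-and-multiply:
  51 = 32 + 16 + 2 + 1 (binary 110011)
  Repeated squaring mod 103: 61^1 = 61, 61^2 = 13, 61^4 = 66, 61^8 = 30, 61^16 = 76, 61^32 = 8
  61^51 = 61^32 * 61^16 * 61^2 * 61^1 = 8 * 76 * 13 * 61 mod 103
    8 * 76 = 608 = 93 mod 103
    93 * 13 = 1209 = 76 mod 103
    76 * 61 = 4636 = 1 mod 103
  61^51 = 1 mod 103
Result 1: 61 is a quadratic residue mod 103.
61^51 mod 103 = 1

1


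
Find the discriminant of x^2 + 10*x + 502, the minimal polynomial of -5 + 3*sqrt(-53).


The element -5 + 3*sqrt(-53) has minimal polynomial:
x^2 + 10*x + 502
Discriminant = (10)^2 - 4*(502)
= 100 - 2008
= -1908

-1908


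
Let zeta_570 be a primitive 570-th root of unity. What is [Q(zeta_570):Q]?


The degree equals Euler's totient phi(570).
570 = 2 * 3 * 5 * 19
phi(570) = 144

144


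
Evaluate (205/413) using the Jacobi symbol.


Compute (205/413) via quadratic reciprocity:
  reciprocity: (205/413) -> +(413/205)
  reduce: (3/205)
  reciprocity: (3/205) -> +(205/3)
  reduce: (1/3)
  (1/3) = 1
Product of signs = 1

1


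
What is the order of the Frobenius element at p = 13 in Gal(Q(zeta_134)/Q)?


The Frobenius at p in Gal(Q(zeta_n)/Q) = (Z/nZ)* is the class of p, so its order is ord_134(13), the smallest k >= 1 with 13^k = 1 mod 134.
n = 134 = 2 * 67, phi(134) = 66; the order divides phi(n).
Divisors of 66: 1, 2, 3, 6, 11, 22, 33, 66
Repeated squaring mod 134: 13^1 = 13, 13^2 = 35, 13^4 = 19, 13^8 = 93, 13^16 = 73, 13^32 = 103, 13^64 = 23
Test divisors in increasing order:
  k=1: 13^1 = 13 mod 134
  k=2: 13^2 = 35 mod 134
  k=3: 13^3 = 35 * 13 = 53 mod 134
  k=6: 13^6 = 19 * 35 = 129 mod 134
  k=11: 13^11 = 93 * 35 * 13 = 105 mod 134
  k=22: 13^22 = 73 * 19 * 35 = 37 mod 134
  k=33: 13^33 = 103 * 13 = 133 mod 134
  k=66: 13^66 = 23 * 35 = 1 mod 134  <- first divisor giving 1
Order = 66

66


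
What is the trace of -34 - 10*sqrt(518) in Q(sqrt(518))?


Tr(a + b*sqrt(d)) = (a + b*sqrt(d)) + (a - b*sqrt(d)) = 2a
= 2 * (-34)
= -68

-68


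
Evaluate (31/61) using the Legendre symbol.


p = 61 is prime, so compute (31/61) with the reciprocity algorithm (Jacobi-symbol steps: pull out 2s via (2/n), flip via reciprocity, reduce):
  reciprocity: (31/61) -> +(61/31)
  reduce: (30/31)
  pull out 2: (2/31) = +1  (since 31 mod 8 = 7)
  reciprocity: (15/31) -> -(31/15)
  reduce: (1/15)
  (1/15) = 1
Product of signs = -1
(31/61) = -1

-1


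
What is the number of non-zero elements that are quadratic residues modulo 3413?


For prime p, the number of non-zero quadratic residues is (p-1)/2.
= (3413-1)/2
= 1706

1706


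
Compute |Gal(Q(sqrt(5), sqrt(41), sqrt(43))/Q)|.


The 3 square roots of distinct primes are multiplicatively independent over Q,
so [K:Q] = 2^3 and Gal(K/Q) is isomorphic to (Z/2Z)^3.
|Gal| = 2^3 = 8

8


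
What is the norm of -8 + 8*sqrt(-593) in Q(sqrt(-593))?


N(a + b*sqrt(d)) = a^2 - d*b^2
= (-8)^2 - (-593)*(8)^2
= 64 + 37952
= 38016

38016


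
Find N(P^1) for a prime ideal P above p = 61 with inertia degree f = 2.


N(P^a) = p^(a*f)
= 61^(1*2)
= 61^2
= 3721

3721


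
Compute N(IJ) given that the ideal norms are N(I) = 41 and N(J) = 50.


N(IJ) = N(I) * N(J)
= 41 * 50
= 2050

2050


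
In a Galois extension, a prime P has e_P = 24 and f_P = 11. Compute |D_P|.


|D_P| = e * f
= 24 * 11
= 264

264


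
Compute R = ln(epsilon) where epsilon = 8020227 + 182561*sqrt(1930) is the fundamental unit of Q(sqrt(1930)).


epsilon = 8020227 + 182561*sqrt(1930)
= 1.6040e+07
R = ln(1.6040e+07)
= 16.5906

16.5906


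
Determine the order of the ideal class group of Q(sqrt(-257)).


K = Q(sqrt(-257)). d mod 4 = 3, so D = disc(K) = 4d = -1028
h(K) equals the number of primitive reduced positive-definite forms (a, b, c) = a*x^2 + b*x*y + c*y^2 with b^2 - 4ac = D,
where reduced means |b| <= a <= c, with b >= 0 whenever |b| = a or a = c, and primitive means gcd(a, b, c) = 1.
Reduced forces 3a^2 <= |D| = 1028, so 1 <= a <= 18; b must have the parity of D, and c = (b^2 - D)/(4a) must be an integer >= a.
Enumerate a = 1..18, b in [-a, a]:
  a=1: (1, 0, 257)  [1]
  a=2: (2, 2, 129)  [1]
  a=3: (3, -2, 86), (3, 2, 86)  [2]
  a=4..5: none
  a=6: (6, -2, 43), (6, 2, 43)  [2]
  a=7: (7, -6, 38), (7, 6, 38)  [2]
  a=8: none
  a=9: (9, -4, 29), (9, 4, 29)  [2]
  a=10..12: none
  a=13: (13, -8, 21), (13, 8, 21)  [2]
  a=14: (14, -6, 19), (14, 6, 19)  [2]
  a=15..16: none
  a=17: (17, -14, 18), (17, 14, 18)  [2]
  a=18: none
Total reduced forms: 1 + 1 + 2 + 2 + 2 + 2 + 2 + 2 + 2 = 16
h = 16

16


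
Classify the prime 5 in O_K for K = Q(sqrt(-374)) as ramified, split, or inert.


K = Q(sqrt(-374)). Since d mod 4 = 2, disc(K) = -1496.
Check p | disc: -1496 mod 5 = 4.
p does not divide disc. Compute Legendre symbol (d/p):
1^((5-1)/2) mod 5 = 1
(d/p) = 1, so p splits: (p) = P*P' with e=1, f=1, g=2.
Therefore p is split.

split


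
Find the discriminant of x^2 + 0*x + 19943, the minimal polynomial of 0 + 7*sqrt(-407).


The element 0 + 7*sqrt(-407) has minimal polynomial:
x^2 + 0*x + 19943
Discriminant = (0)^2 - 4*(19943)
= 0 - 79772
= -79772

-79772


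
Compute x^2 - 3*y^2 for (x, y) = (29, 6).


x^2 - d*y^2
= 29^2 - 3*6^2
= 841 - 108
= 733

733


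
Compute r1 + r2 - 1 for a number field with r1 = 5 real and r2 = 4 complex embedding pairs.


By Dirichlet's unit theorem:
rank = r1 + r2 - 1
= 5 + 4 - 1
= 8

8


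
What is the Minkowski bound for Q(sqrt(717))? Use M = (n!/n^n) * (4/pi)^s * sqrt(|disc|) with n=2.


d = 717, d mod 4 = 1, so disc(K) = d = 717; |disc(K)| = 717
Real quadratic field, so n = 2, s = r2 = 0, r1 = 2
M = (n!/n^n) * (4/pi)^s * sqrt(|disc(K)|) = (2!/2^2) * (4/pi)^0 * sqrt(717)
= 0.5 * 1.000000 * 26.776856
= 13.3884

13.3884


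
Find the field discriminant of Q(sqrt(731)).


For K = Q(sqrt(d)) with d squarefree: disc(K) = d if d = 1 mod 4, and disc(K) = 4d if d = 2 or 3 mod 4.
Here d = 731, and d mod 4 = 3.
d = 3 mod 4, not 1 (O_K = Z[sqrt(d)]), so disc(K) = 4d = 4 * (731) = 2924

2924


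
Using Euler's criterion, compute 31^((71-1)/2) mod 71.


p = 71 is prime and the exponent is (p-1)/2 = 35, so by Euler's criterion 31^35 = (31/71) = +1 or -1 mod 71.
Compute by square-and-multiply:
  35 = 32 + 2 + 1 (binary 100011)
  Repeated squaring mod 71: 31^1 = 31, 31^2 = 38, 31^4 = 24, 31^8 = 8, 31^16 = 64, 31^32 = 49
  31^35 = 31^32 * 31^2 * 31^1 = 49 * 38 * 31 mod 71
    49 * 38 = 1862 = 16 mod 71
    16 * 31 = 496 = 70 mod 71
  31^35 = 70 mod 71
Result 70 = p - 1 = -1 mod 71: 31 is a quadratic non-residue mod 71. As a residue in [0, p-1] the value is 70.
31^35 mod 71 = 70

70


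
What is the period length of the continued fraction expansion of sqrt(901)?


Run the CF algorithm for sqrt(901).
a_0 = floor(sqrt(901)) = 30; set m_0=0, q_0=1.
Recurrence: m' = q*a - m,  q' = (d - m'^2)/q,  a' = floor((a_0 + m')/q').
  step 1: m=30, q=1, a=60
a_1 = 2*a_0 = 60, so the period closes here.
sqrt(901) = [30; 60]
Period length = 1

1


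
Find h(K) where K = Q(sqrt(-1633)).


K = Q(sqrt(-1633)). d mod 4 = 3, so D = disc(K) = 4d = -6532
h(K) equals the number of primitive reduced positive-definite forms (a, b, c) = a*x^2 + b*x*y + c*y^2 with b^2 - 4ac = D,
where reduced means |b| <= a <= c, with b >= 0 whenever |b| = a or a = c, and primitive means gcd(a, b, c) = 1.
Reduced forces 3a^2 <= |D| = 6532, so 1 <= a <= 46; b must have the parity of D, and c = (b^2 - D)/(4a) must be an integer >= a.
Enumerate a = 1..46, b in [-a, a]:
  a=1: (1, 0, 1633)  [1]
  a=2: (2, 2, 817)  [1]
  a=3..16: none
  a=17: (17, -8, 97), (17, 8, 97)  [2]
  a=18: none
  a=19: (19, -2, 86), (19, 2, 86)  [2]
  a=20..22: none
  a=23: (23, 0, 71)  [1]
  a=24..28: none
  a=29: (29, -14, 58), (29, 14, 58)  [2]
  a=30: none
  a=31: (31, -28, 59), (31, 28, 59)  [2]
  a=32..33: none
  a=34: (34, -26, 53), (34, 26, 53)  [2]
  a=35..37: none
  a=38: (38, -2, 43), (38, 2, 43)  [2]
  a=39..45: none
  a=46: (46, 46, 47)  [1]
Total reduced forms: 1 + 1 + 2 + 2 + 1 + 2 + 2 + 2 + 2 + 1 = 16
h = 16

16


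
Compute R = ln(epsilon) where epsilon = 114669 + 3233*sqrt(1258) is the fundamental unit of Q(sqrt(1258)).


epsilon = 114669 + 3233*sqrt(1258)
= 229338.0000
R = ln(229338.0000)
= 12.3430

12.3430


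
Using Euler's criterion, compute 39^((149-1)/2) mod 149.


p = 149 is prime and the exponent is (p-1)/2 = 74, so by Euler's criterion 39^74 = (39/149) = +1 or -1 mod 149.
Compute by square-and-multiply:
  74 = 64 + 8 + 2 (binary 1001010)
  Repeated squaring mod 149: 39^1 = 39, 39^2 = 31, 39^4 = 67, 39^8 = 19, 39^16 = 63, 39^32 = 95, 39^64 = 85
  39^74 = 39^64 * 39^8 * 39^2 = 85 * 19 * 31 mod 149
    85 * 19 = 1615 = 125 mod 149
    125 * 31 = 3875 = 1 mod 149
  39^74 = 1 mod 149
Result 1: 39 is a quadratic residue mod 149.
39^74 mod 149 = 1

1


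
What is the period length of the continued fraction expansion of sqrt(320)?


Run the CF algorithm for sqrt(320).
a_0 = floor(sqrt(320)) = 17; set m_0=0, q_0=1.
Recurrence: m' = q*a - m,  q' = (d - m'^2)/q,  a' = floor((a_0 + m')/q').
  step 1: m=17, q=31, a=1
  step 2: m=14, q=4, a=7
  step 3: m=14, q=31, a=1
  step 4: m=17, q=1, a=34
a_4 = 2*a_0 = 34, so the period closes here.
sqrt(320) = [17; 1, 7, 1, 34]
Period length = 4

4


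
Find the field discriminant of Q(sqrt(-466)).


For K = Q(sqrt(d)) with d squarefree: disc(K) = d if d = 1 mod 4, and disc(K) = 4d if d = 2 or 3 mod 4.
Here d = -466, and d mod 4 = 2.
d = 2 mod 4, not 1 (O_K = Z[sqrt(d)]), so disc(K) = 4d = 4 * (-466) = -1864

-1864


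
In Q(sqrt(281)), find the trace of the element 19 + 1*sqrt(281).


Tr(a + b*sqrt(d)) = (a + b*sqrt(d)) + (a - b*sqrt(d)) = 2a
= 2 * (19)
= 38

38


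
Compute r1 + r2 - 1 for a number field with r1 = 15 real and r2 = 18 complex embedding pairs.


By Dirichlet's unit theorem:
rank = r1 + r2 - 1
= 15 + 18 - 1
= 32

32


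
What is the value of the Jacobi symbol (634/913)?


Compute (634/913) via quadratic reciprocity:
  pull out 2: (2/913) = +1  (since 913 mod 8 = 1)
  reciprocity: (317/913) -> +(913/317)
  reduce: (279/317)
  reciprocity: (279/317) -> +(317/279)
  reduce: (38/279)
  pull out 2: (2/279) = +1  (since 279 mod 8 = 7)
  reciprocity: (19/279) -> -(279/19)
  reduce: (13/19)
  reciprocity: (13/19) -> +(19/13)
  reduce: (6/13)
  pull out 2: (2/13) = -1  (since 13 mod 8 = 5)
  reciprocity: (3/13) -> +(13/3)
  reduce: (1/3)
  (1/3) = 1
Product of signs = 1

1


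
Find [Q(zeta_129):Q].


The degree equals Euler's totient phi(129).
129 = 3 * 43
phi(129) = 84

84


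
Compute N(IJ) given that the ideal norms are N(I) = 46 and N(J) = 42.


N(IJ) = N(I) * N(J)
= 46 * 42
= 1932

1932


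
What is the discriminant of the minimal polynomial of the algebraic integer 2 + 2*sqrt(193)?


The element 2 + 2*sqrt(193) has minimal polynomial:
x^2 - 4*x - 768
Discriminant = (-4)^2 - 4*(-768)
= 16 + 3072
= 3088

3088


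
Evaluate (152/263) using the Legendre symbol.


p = 263 is prime, so compute (152/263) with the reciprocity algorithm (Jacobi-symbol steps: pull out 2s via (2/n), flip via reciprocity, reduce):
  pull out 2: (2/263) = +1  (since 263 mod 8 = 7)
  pull out 2: (2/263) = +1  (since 263 mod 8 = 7)
  pull out 2: (2/263) = +1  (since 263 mod 8 = 7)
  reciprocity: (19/263) -> -(263/19)
  reduce: (16/19)
  pull out 2: (2/19) = -1  (since 19 mod 8 = 3)
  pull out 2: (2/19) = -1  (since 19 mod 8 = 3)
  pull out 2: (2/19) = -1  (since 19 mod 8 = 3)
  pull out 2: (2/19) = -1  (since 19 mod 8 = 3)
  (1/19) = 1
Product of signs = -1
(152/263) = -1

-1


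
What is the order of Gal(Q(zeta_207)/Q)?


|Gal(Q(zeta_207)/Q)| = phi(207)
= 132

132


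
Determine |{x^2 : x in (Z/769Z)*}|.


For prime p, the number of non-zero quadratic residues is (p-1)/2.
= (769-1)/2
= 384

384


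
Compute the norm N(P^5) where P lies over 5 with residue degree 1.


N(P^a) = p^(a*f)
= 5^(5*1)
= 5^5
= 3125

3125


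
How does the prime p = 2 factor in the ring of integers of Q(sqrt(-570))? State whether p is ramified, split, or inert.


K = Q(sqrt(-570)). Since d mod 4 = 2, disc(K) = -2280.
Check p | disc: -2280 mod 2 = 0.
p divides disc, so p ramifies: (p) = P^2 with e=2, f=1, g=1.
Therefore p is ramified.

ramified


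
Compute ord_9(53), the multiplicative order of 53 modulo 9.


We want ord_9(53), the smallest k >= 1 with 53^k = 1 mod 9.
n = 9 = 3^2, phi(9) = 6; the order divides phi(n).
Divisors of 6: 1, 2, 3, 6
Repeated squaring mod 9: 53^1 = 8, 53^2 = 1, 53^4 = 1
Test divisors in increasing order:
  k=1: 53^1 = 8 mod 9
  k=2: 53^2 = 1 mod 9  <- first divisor giving 1
Order = 2

2


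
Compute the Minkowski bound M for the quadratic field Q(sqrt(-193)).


d = -193, d mod 4 = 3, so disc(K) = 4d = -772; |disc(K)| = 772
Imaginary quadratic field, so n = 2, s = r2 = 1, r1 = 0
M = (n!/n^n) * (4/pi)^s * sqrt(|disc(K)|) = (2!/2^2) * (4/pi)^1 * sqrt(772)
= 0.5 * 1.273240 * 27.784888
= 17.6884

17.6884


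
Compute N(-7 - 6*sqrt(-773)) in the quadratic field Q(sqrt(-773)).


N(a + b*sqrt(d)) = a^2 - d*b^2
= (-7)^2 - (-773)*(-6)^2
= 49 + 27828
= 27877

27877


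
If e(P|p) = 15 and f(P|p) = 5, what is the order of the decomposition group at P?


|D_P| = e * f
= 15 * 5
= 75

75


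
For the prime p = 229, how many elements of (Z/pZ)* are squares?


For prime p, the number of non-zero quadratic residues is (p-1)/2.
= (229-1)/2
= 114

114


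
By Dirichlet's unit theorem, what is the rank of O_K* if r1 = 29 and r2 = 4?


By Dirichlet's unit theorem:
rank = r1 + r2 - 1
= 29 + 4 - 1
= 32

32


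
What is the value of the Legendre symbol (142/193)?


p = 193 is prime, so compute (142/193) with the reciprocity algorithm (Jacobi-symbol steps: pull out 2s via (2/n), flip via reciprocity, reduce):
  pull out 2: (2/193) = +1  (since 193 mod 8 = 1)
  reciprocity: (71/193) -> +(193/71)
  reduce: (51/71)
  reciprocity: (51/71) -> -(71/51)
  reduce: (20/51)
  pull out 2: (2/51) = -1  (since 51 mod 8 = 3)
  pull out 2: (2/51) = -1  (since 51 mod 8 = 3)
  reciprocity: (5/51) -> +(51/5)
  reduce: (1/5)
  (1/5) = 1
Product of signs = -1
(142/193) = -1

-1


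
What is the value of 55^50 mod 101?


p = 101 is prime and the exponent is (p-1)/2 = 50, so by Euler's criterion 55^50 = (55/101) = +1 or -1 mod 101.
Compute by square-and-multiply:
  50 = 32 + 16 + 2 (binary 110010)
  Repeated squaring mod 101: 55^1 = 55, 55^2 = 96, 55^4 = 25, 55^8 = 19, 55^16 = 58, 55^32 = 31
  55^50 = 55^32 * 55^16 * 55^2 = 31 * 58 * 96 mod 101
    31 * 58 = 1798 = 81 mod 101
    81 * 96 = 7776 = 100 mod 101
  55^50 = 100 mod 101
Result 100 = p - 1 = -1 mod 101: 55 is a quadratic non-residue mod 101. As a residue in [0, p-1] the value is 100.
55^50 mod 101 = 100

100


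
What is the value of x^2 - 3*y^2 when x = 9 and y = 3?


x^2 - d*y^2
= 9^2 - 3*3^2
= 81 - 27
= 54

54


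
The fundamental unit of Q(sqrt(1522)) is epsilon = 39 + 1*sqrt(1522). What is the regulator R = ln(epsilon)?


epsilon = 39 + 1*sqrt(1522)
= 78.0128
R = ln(78.0128)
= 4.3569

4.3569


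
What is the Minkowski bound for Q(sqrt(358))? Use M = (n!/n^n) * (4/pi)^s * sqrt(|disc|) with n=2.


d = 358, d mod 4 = 2, so disc(K) = 4d = 1432; |disc(K)| = 1432
Real quadratic field, so n = 2, s = r2 = 0, r1 = 2
M = (n!/n^n) * (4/pi)^s * sqrt(|disc(K)|) = (2!/2^2) * (4/pi)^0 * sqrt(1432)
= 0.5 * 1.000000 * 37.841776
= 18.9209

18.9209


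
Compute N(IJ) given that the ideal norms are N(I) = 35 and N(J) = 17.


N(IJ) = N(I) * N(J)
= 35 * 17
= 595

595


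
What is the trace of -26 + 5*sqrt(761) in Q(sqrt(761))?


Tr(a + b*sqrt(d)) = (a + b*sqrt(d)) + (a - b*sqrt(d)) = 2a
= 2 * (-26)
= -52

-52


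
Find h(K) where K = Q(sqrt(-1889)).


K = Q(sqrt(-1889)). d mod 4 = 3, so D = disc(K) = 4d = -7556
h(K) equals the number of primitive reduced positive-definite forms (a, b, c) = a*x^2 + b*x*y + c*y^2 with b^2 - 4ac = D,
where reduced means |b| <= a <= c, with b >= 0 whenever |b| = a or a = c, and primitive means gcd(a, b, c) = 1.
Reduced forces 3a^2 <= |D| = 7556, so 1 <= a <= 50; b must have the parity of D, and c = (b^2 - D)/(4a) must be an integer >= a.
Enumerate a = 1..50, b in [-a, a]:
  a=1: (1, 0, 1889)  [1]
  a=2: (2, 2, 945)  [1]
  a=3: (3, -2, 630), (3, 2, 630)  [2]
  a=4: none
  a=5: (5, -2, 378), (5, 2, 378)  [2]
  a=6: (6, -2, 315), (6, 2, 315)  [2]
  a=7: (7, -2, 270), (7, 2, 270)  [2]
  a=8: none
  a=9: (9, -2, 210), (9, 2, 210)  [2]
  a=10: (10, -2, 189), (10, 2, 189)  [2]
  a=11: (11, -10, 174), (11, 10, 174)  [2]
  a=12: none
  a=13: (13, -6, 146), (13, 6, 146)  [2]
  a=14: (14, -2, 135), (14, 2, 135)  [2]
  a=15: (15, -8, 127), (15, -2, 126), (15, 2, 126), (15, 8, 127)  [4]
  a=16: none
  a=17: (17, -14, 114), (17, 14, 114)  [2]
  a=18: (18, -2, 105), (18, 2, 105)  [2]
  a=19: (19, -14, 102), (19, 14, 102)  [2]
  a=20: none
  a=21: (21, -16, 93), (21, -2, 90), (21, 2, 90), (21, 16, 93)  [4]
  a=22: (22, -10, 87), (22, 10, 87)  [2]
  a=23..24: none
  a=25: (25, -12, 77), (25, 12, 77)  [2]
  a=26: (26, -6, 73), (26, 6, 73)  [2]
  a=27: (27, -2, 70), (27, 2, 70)  [2]
  a=28: none
  a=29: (29, -10, 66), (29, 10, 66)  [2]
  a=30: (30, -22, 67), (30, -2, 63), (30, 2, 63), (30, 22, 67)  [4]
  a=31: (31, -16, 63), (31, 16, 63)  [2]
  a=32: none
  a=33: (33, -32, 65), (33, -10, 58), (33, 10, 58), (33, 32, 65)  [4]
  a=34: (34, -14, 57), (34, 14, 57)  [2]
  a=35: (35, -12, 55), (35, -2, 54), (35, 2, 54), (35, 12, 55)  [4]
  a=36..37: none
  a=38: (38, -14, 51), (38, 14, 51)  [2]
  a=39: (39, -32, 55), (39, -20, 51), (39, 20, 51), (39, 32, 55)  [4]
  a=40..41: none
  a=42: (42, -26, 49), (42, -2, 45), (42, 2, 45), (42, 26, 49)  [4]
  a=43..44: none
  a=45: (45, -38, 50), (45, 38, 50)  [2]
  a=46..50: none
Total reduced forms: 1 + 1 + 2 + 2 + 2 + 2 + 2 + 2 + 2 + 2 + 2 + 4 + 2 + 2 + 2 + 4 + 2 + 2 + 2 + 2 + 2 + 4 + 2 + 4 + 2 + 4 + 2 + 4 + 4 + 2 = 72
h = 72

72


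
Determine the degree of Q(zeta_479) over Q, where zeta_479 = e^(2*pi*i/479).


The degree equals Euler's totient phi(479).
479 = 479
phi(479) = 478

478


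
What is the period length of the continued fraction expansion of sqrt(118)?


Run the CF algorithm for sqrt(118).
a_0 = floor(sqrt(118)) = 10; set m_0=0, q_0=1.
Recurrence: m' = q*a - m,  q' = (d - m'^2)/q,  a' = floor((a_0 + m')/q').
  step 1: m=10, q=18, a=1
  step 2: m=8, q=3, a=6
  step 3: m=10, q=6, a=3
  step 4: m=8, q=9, a=2
  step 5: m=10, q=2, a=10
  step 6: m=10, q=9, a=2
  step 7: m=8, q=6, a=3
  step 8: m=10, q=3, a=6
  step 9: m=8, q=18, a=1
  step 10: m=10, q=1, a=20
a_10 = 2*a_0 = 20, so the period closes here.
sqrt(118) = [10; 1, 6, 3, 2, 10, 2, 3, 6, 1, 20]
Period length = 10

10


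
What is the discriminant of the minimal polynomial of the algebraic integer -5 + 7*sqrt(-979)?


The element -5 + 7*sqrt(-979) has minimal polynomial:
x^2 + 10*x + 47996
Discriminant = (10)^2 - 4*(47996)
= 100 - 191984
= -191884

-191884


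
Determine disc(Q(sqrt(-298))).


For K = Q(sqrt(d)) with d squarefree: disc(K) = d if d = 1 mod 4, and disc(K) = 4d if d = 2 or 3 mod 4.
Here d = -298, and d mod 4 = 2.
d = 2 mod 4, not 1 (O_K = Z[sqrt(d)]), so disc(K) = 4d = 4 * (-298) = -1192

-1192


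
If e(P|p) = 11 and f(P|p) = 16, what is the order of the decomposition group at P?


|D_P| = e * f
= 11 * 16
= 176

176


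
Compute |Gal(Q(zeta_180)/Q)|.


|Gal(Q(zeta_180)/Q)| = phi(180)
= 48

48


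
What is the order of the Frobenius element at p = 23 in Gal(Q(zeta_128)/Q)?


The Frobenius at p in Gal(Q(zeta_n)/Q) = (Z/nZ)* is the class of p, so its order is ord_128(23), the smallest k >= 1 with 23^k = 1 mod 128.
n = 128 = 2^7, phi(128) = 64; the order divides phi(n).
Divisors of 64: 1, 2, 4, 8, 16, 32, 64
Repeated squaring mod 128: 23^1 = 23, 23^2 = 17, 23^4 = 33, 23^8 = 65, 23^16 = 1, 23^32 = 1, 23^64 = 1
Test divisors in increasing order:
  k=1: 23^1 = 23 mod 128
  k=2: 23^2 = 17 mod 128
  k=4: 23^4 = 33 mod 128
  k=8: 23^8 = 65 mod 128
  k=16: 23^16 = 1 mod 128  <- first divisor giving 1
Order = 16

16


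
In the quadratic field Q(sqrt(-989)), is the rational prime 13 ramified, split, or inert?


K = Q(sqrt(-989)). Since d mod 4 = 3, disc(K) = -3956.
Check p | disc: -3956 mod 13 = 9.
p does not divide disc. Compute Legendre symbol (d/p):
12^((13-1)/2) mod 13 = 1
(d/p) = 1, so p splits: (p) = P*P' with e=1, f=1, g=2.
Therefore p is split.

split


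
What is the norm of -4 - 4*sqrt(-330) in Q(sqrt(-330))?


N(a + b*sqrt(d)) = a^2 - d*b^2
= (-4)^2 - (-330)*(-4)^2
= 16 + 5280
= 5296

5296


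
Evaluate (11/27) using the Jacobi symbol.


Compute (11/27) via quadratic reciprocity:
  reciprocity: (11/27) -> -(27/11)
  reduce: (5/11)
  reciprocity: (5/11) -> +(11/5)
  reduce: (1/5)
  (1/5) = 1
Product of signs = -1

-1


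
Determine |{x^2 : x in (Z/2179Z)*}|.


For prime p, the number of non-zero quadratic residues is (p-1)/2.
= (2179-1)/2
= 1089

1089


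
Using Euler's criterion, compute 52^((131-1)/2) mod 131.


p = 131 is prime and the exponent is (p-1)/2 = 65, so by Euler's criterion 52^65 = (52/131) = +1 or -1 mod 131.
Compute by square-and-multiply:
  65 = 64 + 1 (binary 1000001)
  Repeated squaring mod 131: 52^1 = 52, 52^2 = 84, 52^4 = 113, 52^8 = 62, 52^16 = 45, 52^32 = 60, 52^64 = 63
  52^65 = 52^64 * 52^1 = 63 * 52 mod 131
    63 * 52 = 3276 = 1 mod 131
  52^65 = 1 mod 131
Result 1: 52 is a quadratic residue mod 131.
52^65 mod 131 = 1

1


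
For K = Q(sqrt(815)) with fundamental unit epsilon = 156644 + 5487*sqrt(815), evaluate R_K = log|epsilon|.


epsilon = 156644 + 5487*sqrt(815)
= 313288.0000
R = ln(313288.0000)
= 12.6549

12.6549


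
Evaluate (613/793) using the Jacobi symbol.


Compute (613/793) via quadratic reciprocity:
  reciprocity: (613/793) -> +(793/613)
  reduce: (180/613)
  pull out 2: (2/613) = -1  (since 613 mod 8 = 5)
  pull out 2: (2/613) = -1  (since 613 mod 8 = 5)
  reciprocity: (45/613) -> +(613/45)
  reduce: (28/45)
  pull out 2: (2/45) = -1  (since 45 mod 8 = 5)
  pull out 2: (2/45) = -1  (since 45 mod 8 = 5)
  reciprocity: (7/45) -> +(45/7)
  reduce: (3/7)
  reciprocity: (3/7) -> -(7/3)
  reduce: (1/3)
  (1/3) = 1
Product of signs = -1

-1


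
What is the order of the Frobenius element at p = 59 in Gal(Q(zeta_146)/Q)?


The Frobenius at p in Gal(Q(zeta_n)/Q) = (Z/nZ)* is the class of p, so its order is ord_146(59), the smallest k >= 1 with 59^k = 1 mod 146.
n = 146 = 2 * 73, phi(146) = 72; the order divides phi(n).
Divisors of 72: 1, 2, 3, 4, 6, 8, 9, 12, 18, 24, 36, 72
Repeated squaring mod 146: 59^1 = 59, 59^2 = 123, 59^4 = 91, 59^8 = 105, 59^16 = 75, 59^32 = 77, 59^64 = 89
Test divisors in increasing order:
  k=1: 59^1 = 59 mod 146
  k=2: 59^2 = 123 mod 146
  k=3: 59^3 = 123 * 59 = 103 mod 146
  k=4: 59^4 = 91 mod 146
  k=6: 59^6 = 91 * 123 = 97 mod 146
  k=8: 59^8 = 105 mod 146
  k=9: 59^9 = 105 * 59 = 63 mod 146
  k=12: 59^12 = 105 * 91 = 65 mod 146
  k=18: 59^18 = 75 * 123 = 27 mod 146
  k=24: 59^24 = 75 * 105 = 137 mod 146
  k=36: 59^36 = 77 * 91 = 145 mod 146
  k=72: 59^72 = 89 * 105 = 1 mod 146  <- first divisor giving 1
Order = 72

72


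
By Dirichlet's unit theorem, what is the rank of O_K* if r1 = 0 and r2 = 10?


By Dirichlet's unit theorem:
rank = r1 + r2 - 1
= 0 + 10 - 1
= 9

9


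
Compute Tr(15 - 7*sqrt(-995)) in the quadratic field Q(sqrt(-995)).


Tr(a + b*sqrt(d)) = (a + b*sqrt(d)) + (a - b*sqrt(d)) = 2a
= 2 * (15)
= 30

30


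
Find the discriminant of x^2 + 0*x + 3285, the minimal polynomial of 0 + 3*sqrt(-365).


The element 0 + 3*sqrt(-365) has minimal polynomial:
x^2 + 0*x + 3285
Discriminant = (0)^2 - 4*(3285)
= 0 - 13140
= -13140

-13140


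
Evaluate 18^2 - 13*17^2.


x^2 - d*y^2
= 18^2 - 13*17^2
= 324 - 3757
= -3433

-3433


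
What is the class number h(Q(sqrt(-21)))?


K = Q(sqrt(-21)). d mod 4 = 3, so D = disc(K) = 4d = -84
h(K) equals the number of primitive reduced positive-definite forms (a, b, c) = a*x^2 + b*x*y + c*y^2 with b^2 - 4ac = D,
where reduced means |b| <= a <= c, with b >= 0 whenever |b| = a or a = c, and primitive means gcd(a, b, c) = 1.
Reduced forces 3a^2 <= |D| = 84, so 1 <= a <= 5; b must have the parity of D, and c = (b^2 - D)/(4a) must be an integer >= a.
Enumerate a = 1..5, b in [-a, a]:
  a=1: (1, 0, 21)  [1]
  a=2: (2, 2, 11)  [1]
  a=3: (3, 0, 7)  [1]
  a=4: none
  a=5: (5, 4, 5)  [1]
Total reduced forms: 1 + 1 + 1 + 1 = 4
h = 4

4


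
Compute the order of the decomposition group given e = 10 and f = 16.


|D_P| = e * f
= 10 * 16
= 160

160


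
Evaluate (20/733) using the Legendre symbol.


p = 733 is prime, so compute (20/733) with the reciprocity algorithm (Jacobi-symbol steps: pull out 2s via (2/n), flip via reciprocity, reduce):
  pull out 2: (2/733) = -1  (since 733 mod 8 = 5)
  pull out 2: (2/733) = -1  (since 733 mod 8 = 5)
  reciprocity: (5/733) -> +(733/5)
  reduce: (3/5)
  reciprocity: (3/5) -> +(5/3)
  reduce: (2/3)
  pull out 2: (2/3) = -1  (since 3 mod 8 = 3)
  (1/3) = 1
Product of signs = -1
(20/733) = -1

-1


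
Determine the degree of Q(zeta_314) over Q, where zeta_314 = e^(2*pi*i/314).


The degree equals Euler's totient phi(314).
314 = 2 * 157
phi(314) = 156

156


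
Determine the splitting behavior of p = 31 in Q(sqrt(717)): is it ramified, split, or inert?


K = Q(sqrt(717)). Since d mod 4 = 1, disc(K) = 717.
Check p | disc: 717 mod 31 = 4.
p does not divide disc. Compute Legendre symbol (d/p):
4^((31-1)/2) mod 31 = 1
(d/p) = 1, so p splits: (p) = P*P' with e=1, f=1, g=2.
Therefore p is split.

split


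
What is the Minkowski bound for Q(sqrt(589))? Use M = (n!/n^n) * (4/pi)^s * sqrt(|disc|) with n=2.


d = 589, d mod 4 = 1, so disc(K) = d = 589; |disc(K)| = 589
Real quadratic field, so n = 2, s = r2 = 0, r1 = 2
M = (n!/n^n) * (4/pi)^s * sqrt(|disc(K)|) = (2!/2^2) * (4/pi)^0 * sqrt(589)
= 0.5 * 1.000000 * 24.269322
= 12.1347

12.1347


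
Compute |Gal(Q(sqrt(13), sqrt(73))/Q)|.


The 2 square roots of distinct primes are multiplicatively independent over Q,
so [K:Q] = 2^2 and Gal(K/Q) is isomorphic to (Z/2Z)^2.
|Gal| = 2^2 = 4

4


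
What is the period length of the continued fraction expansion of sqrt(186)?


Run the CF algorithm for sqrt(186).
a_0 = floor(sqrt(186)) = 13; set m_0=0, q_0=1.
Recurrence: m' = q*a - m,  q' = (d - m'^2)/q,  a' = floor((a_0 + m')/q').
  step 1: m=13, q=17, a=1
  step 2: m=4, q=10, a=1
  step 3: m=6, q=15, a=1
  step 4: m=9, q=7, a=3
  step 5: m=12, q=6, a=4
  step 6: m=12, q=7, a=3
  step 7: m=9, q=15, a=1
  step 8: m=6, q=10, a=1
  step 9: m=4, q=17, a=1
  step 10: m=13, q=1, a=26
a_10 = 2*a_0 = 26, so the period closes here.
sqrt(186) = [13; 1, 1, 1, 3, 4, 3, 1, 1, 1, 26]
Period length = 10

10


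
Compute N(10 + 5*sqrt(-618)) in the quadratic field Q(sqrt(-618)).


N(a + b*sqrt(d)) = a^2 - d*b^2
= (10)^2 - (-618)*(5)^2
= 100 + 15450
= 15550

15550


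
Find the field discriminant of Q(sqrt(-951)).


For K = Q(sqrt(d)) with d squarefree: disc(K) = d if d = 1 mod 4, and disc(K) = 4d if d = 2 or 3 mod 4.
Here d = -951, and d mod 4 = 1.
d = 1 mod 4 (O_K = Z[(1+sqrt(d))/2]), so disc(K) = d = -951

-951


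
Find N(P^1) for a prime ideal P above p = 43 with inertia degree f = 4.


N(P^a) = p^(a*f)
= 43^(1*4)
= 43^4
= 3418801

3418801


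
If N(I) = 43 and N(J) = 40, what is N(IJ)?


N(IJ) = N(I) * N(J)
= 43 * 40
= 1720

1720


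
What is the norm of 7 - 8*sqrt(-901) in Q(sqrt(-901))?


N(a + b*sqrt(d)) = a^2 - d*b^2
= (7)^2 - (-901)*(-8)^2
= 49 + 57664
= 57713

57713


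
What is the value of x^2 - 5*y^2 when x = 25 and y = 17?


x^2 - d*y^2
= 25^2 - 5*17^2
= 625 - 1445
= -820

-820


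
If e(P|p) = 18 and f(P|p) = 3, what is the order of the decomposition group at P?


|D_P| = e * f
= 18 * 3
= 54

54


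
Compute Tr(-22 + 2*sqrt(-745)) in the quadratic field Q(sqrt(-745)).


Tr(a + b*sqrt(d)) = (a + b*sqrt(d)) + (a - b*sqrt(d)) = 2a
= 2 * (-22)
= -44

-44


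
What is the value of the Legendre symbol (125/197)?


p = 197 is prime, so compute (125/197) with the reciprocity algorithm (Jacobi-symbol steps: pull out 2s via (2/n), flip via reciprocity, reduce):
  reciprocity: (125/197) -> +(197/125)
  reduce: (72/125)
  pull out 2: (2/125) = -1  (since 125 mod 8 = 5)
  pull out 2: (2/125) = -1  (since 125 mod 8 = 5)
  pull out 2: (2/125) = -1  (since 125 mod 8 = 5)
  reciprocity: (9/125) -> +(125/9)
  reduce: (8/9)
  pull out 2: (2/9) = +1  (since 9 mod 8 = 1)
  pull out 2: (2/9) = +1  (since 9 mod 8 = 1)
  pull out 2: (2/9) = +1  (since 9 mod 8 = 1)
  (1/9) = 1
Product of signs = -1
(125/197) = -1

-1


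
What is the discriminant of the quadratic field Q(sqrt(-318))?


For K = Q(sqrt(d)) with d squarefree: disc(K) = d if d = 1 mod 4, and disc(K) = 4d if d = 2 or 3 mod 4.
Here d = -318, and d mod 4 = 2.
d = 2 mod 4, not 1 (O_K = Z[sqrt(d)]), so disc(K) = 4d = 4 * (-318) = -1272

-1272


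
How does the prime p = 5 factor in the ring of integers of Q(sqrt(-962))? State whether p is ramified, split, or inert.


K = Q(sqrt(-962)). Since d mod 4 = 2, disc(K) = -3848.
Check p | disc: -3848 mod 5 = 2.
p does not divide disc. Compute Legendre symbol (d/p):
3^((5-1)/2) mod 5 = -1
(d/p) = -1, so p is inert: (p) stays prime with e=1, f=2, g=1.
Therefore p is inert.

inert


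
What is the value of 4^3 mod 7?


p = 7 is prime and the exponent is (p-1)/2 = 3, so by Euler's criterion 4^3 = (4/7) = +1 or -1 mod 7.
Compute by square-and-multiply:
  3 = 2 + 1 (binary 11)
  Repeated squaring mod 7: 4^1 = 4, 4^2 = 2
  4^3 = 4^2 * 4^1 = 2 * 4 mod 7
    2 * 4 = 8 = 1 mod 7
  4^3 = 1 mod 7
Result 1: 4 is a quadratic residue mod 7.
4^3 mod 7 = 1

1


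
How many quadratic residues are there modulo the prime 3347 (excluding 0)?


For prime p, the number of non-zero quadratic residues is (p-1)/2.
= (3347-1)/2
= 1673

1673


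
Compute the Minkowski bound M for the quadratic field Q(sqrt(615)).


d = 615, d mod 4 = 3, so disc(K) = 4d = 2460; |disc(K)| = 2460
Real quadratic field, so n = 2, s = r2 = 0, r1 = 2
M = (n!/n^n) * (4/pi)^s * sqrt(|disc(K)|) = (2!/2^2) * (4/pi)^0 * sqrt(2460)
= 0.5 * 1.000000 * 49.598387
= 24.7992

24.7992
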